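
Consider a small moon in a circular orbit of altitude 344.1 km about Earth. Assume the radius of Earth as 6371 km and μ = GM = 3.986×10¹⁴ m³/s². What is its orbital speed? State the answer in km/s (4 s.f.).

v ≈ 7.704 km/s

r = 6371 + 344.1 = 6715.1 km = 6.7151×10⁶ m.
For a circular orbit v = √(μ/r) = √(3.986×10¹⁴ / 6.715×10⁶) = √(5.936×10⁷) = 7704 m/s.
That is 7.704 km/s.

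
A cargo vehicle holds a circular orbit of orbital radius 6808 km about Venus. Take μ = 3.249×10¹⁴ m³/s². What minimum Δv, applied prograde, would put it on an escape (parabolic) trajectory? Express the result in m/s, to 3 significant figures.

r = 6808 km = 6.808×10⁶ m.
Circular speed v_c = √(μ/r) = 6908 m/s.
Escape speed v_esc = √(2μ/r) = √2 × v_c = 9770 m/s.
Δv = v_esc − v_c = 2861 m/s.

Δv ≈ 2860 m/s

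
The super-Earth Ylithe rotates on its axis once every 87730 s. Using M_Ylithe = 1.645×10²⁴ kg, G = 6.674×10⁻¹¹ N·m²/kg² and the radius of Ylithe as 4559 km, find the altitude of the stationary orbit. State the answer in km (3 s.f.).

h_sync ≈ 23200 km

μ = GM = 6.674×10⁻¹¹ × 1.645×10²⁴ = 1.098×10¹⁴ m³/s².
A synchronous orbit has period T, so by Kepler's third law a = (μT²/4π²)^(1/3).
μT²/4π² = 1.098×10¹⁴ × (8.773×10⁴)² / 39.48 = 2.140×10²² m³.
a = 2.776×10⁷ m = 27765 km.
Altitude h = a − R = 27765 − 4559 = 23206 km.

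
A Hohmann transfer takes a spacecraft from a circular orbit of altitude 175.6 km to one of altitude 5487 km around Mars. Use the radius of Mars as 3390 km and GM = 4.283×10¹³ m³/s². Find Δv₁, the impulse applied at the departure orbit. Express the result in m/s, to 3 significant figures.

Δv ≈ 674 m/s

r₁ = 3390 + 175.6 = 3565.6 km = 3.5656×10⁶ m.
r₂ = 3390 + 5487 = 8877.0 km = 8.8770×10⁶ m.
Transfer ellipse a_t = (r₁ + r₂)/2 = 6.221×10⁶ m.
At r₁: circular v_c1 = √(μ/r₁) = 3466 m/s; transfer-periapsis v_p = √[μ(2/r₁ − 1/a_t)] = 4140 m/s.
Δv₁ = v_p − v_c1 = 674.2 m/s.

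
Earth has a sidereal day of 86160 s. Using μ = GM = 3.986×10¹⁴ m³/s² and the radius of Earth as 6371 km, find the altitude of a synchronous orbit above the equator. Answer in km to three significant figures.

A synchronous orbit has period T, so by Kepler's third law a = (μT²/4π²)^(1/3).
μT²/4π² = 3.986×10¹⁴ × (8.616×10⁴)² / 39.48 = 7.495×10²² m³.
a = 4.216×10⁷ m = 42163 km.
Altitude h = a − R = 42163 − 6371 = 35792 km.

h_sync ≈ 35800 km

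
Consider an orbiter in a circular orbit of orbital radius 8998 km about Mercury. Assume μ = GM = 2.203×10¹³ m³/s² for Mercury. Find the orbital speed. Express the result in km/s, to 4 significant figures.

r = 8998 km = 8.998×10⁶ m.
For a circular orbit v = √(μ/r) = √(2.203×10¹³ / 8.998×10⁶) = √(2.448×10⁶) = 1565 m/s.
That is 1.565 km/s.

v ≈ 1.565 km/s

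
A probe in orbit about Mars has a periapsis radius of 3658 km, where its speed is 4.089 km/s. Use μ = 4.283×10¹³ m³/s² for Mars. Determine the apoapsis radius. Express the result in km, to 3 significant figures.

r_p = 3.658×10⁶ m.
Specific energy ε = v²/2 − μ/r = -3.349×10⁶ J/kg, so a = −μ/(2ε) = 6.395×10⁶ m.
The apsides satisfy r_p + r_a = 2a, so the apoapsis radius is 2a − r_p = 9.132×10⁶ m = 9132.3 km.

apoapsis radius ≈ 9130 km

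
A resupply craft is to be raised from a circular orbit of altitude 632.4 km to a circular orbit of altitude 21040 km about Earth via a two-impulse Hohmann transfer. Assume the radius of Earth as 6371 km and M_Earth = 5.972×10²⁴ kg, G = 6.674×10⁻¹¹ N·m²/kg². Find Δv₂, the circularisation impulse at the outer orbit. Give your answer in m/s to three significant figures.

μ = GM = 6.674×10⁻¹¹ × 5.972×10²⁴ = 3.986×10¹⁴ m³/s².
r₁ = 6371 + 632.4 = 7003.4 km = 7.0034×10⁶ m.
r₂ = 6371 + 21040 = 27411 km = 2.7411×10⁷ m.
Transfer ellipse a_t = (r₁ + r₂)/2 = 1.721×10⁷ m.
At r₁: circular v_c1 = √(μ/r₁) = 7544 m/s; transfer-perigee v_p = √[μ(2/r₁ − 1/a_t)] = 9522 m/s.
At r₂: circular v_c2 = √(μ/r₂) = 3813 m/s; transfer-apogee v_a = √[μ(2/r₂ − 1/a_t)] = 2433 m/s.
Δv₂ = v_c2 − v_a = 1381 m/s.

Δv ≈ 1380 m/s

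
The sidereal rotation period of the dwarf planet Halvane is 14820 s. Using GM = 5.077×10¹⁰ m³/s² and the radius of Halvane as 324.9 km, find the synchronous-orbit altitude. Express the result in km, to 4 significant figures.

h_sync ≈ 331.2 km

A synchronous orbit has period T, so by Kepler's third law a = (μT²/4π²)^(1/3).
μT²/4π² = 5.077×10¹⁰ × (1.482×10⁴)² / 39.48 = 2.825×10¹⁷ m³.
a = 6.561×10⁵ m = 656.12 km.
Altitude h = a − R = 656.12 − 324.9 = 331.22 km.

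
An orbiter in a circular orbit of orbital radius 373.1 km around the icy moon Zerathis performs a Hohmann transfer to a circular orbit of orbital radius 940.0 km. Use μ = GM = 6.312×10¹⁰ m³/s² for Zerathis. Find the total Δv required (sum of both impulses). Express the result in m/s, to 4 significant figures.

Δv_total ≈ 144.6 m/s

r₁ = 373.1 km = 3.731×10⁵ m.
r₂ = 940.0 km = 9.400×10⁵ m.
Transfer ellipse a_t = (r₁ + r₂)/2 = 6.566×10⁵ m.
At r₁: circular v_c1 = √(μ/r₁) = 411.3 m/s; transfer-periapsis v_p = √[μ(2/r₁ − 1/a_t)] = 492.2 m/s.
Δv₁ = v_p − v_c1 = 80.84 m/s.
At r₂: circular v_c2 = √(μ/r₂) = 259.1 m/s; transfer-apoapsis v_a = √[μ(2/r₂ − 1/a_t)] = 195.3 m/s.
Δv₂ = v_c2 − v_a = 63.79 m/s.
Total Δv = Δv₁ + Δv₂ = 144.6 m/s.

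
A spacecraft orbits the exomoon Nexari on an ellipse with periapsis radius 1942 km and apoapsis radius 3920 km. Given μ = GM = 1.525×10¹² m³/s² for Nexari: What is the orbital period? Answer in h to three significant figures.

Semi-major axis a = (r_p + r_a)/2 = (1942.0 + 3920.0)/2 = 2931.0 km = 2.931×10⁶ m.
By Kepler's third law T = 2π√(a³/μ) = 2π × 4.063×10³ = 2.553×10⁴ s.
= 7.092 h.

T ≈ 7.09 h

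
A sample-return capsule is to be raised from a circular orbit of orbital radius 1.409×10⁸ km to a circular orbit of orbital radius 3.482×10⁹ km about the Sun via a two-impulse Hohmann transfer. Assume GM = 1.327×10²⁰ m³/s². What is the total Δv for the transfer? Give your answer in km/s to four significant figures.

r₁ = 1.409×10⁸ km = 1.409×10¹¹ m.
r₂ = 3.482×10⁹ km = 3.482×10¹² m.
Transfer ellipse a_t = (r₁ + r₂)/2 = 1.811×10¹² m.
At r₁: circular v_c1 = √(μ/r₁) = 30690 m/s; transfer-perihelion v_p = √[μ(2/r₁ − 1/a_t)] = 42550 m/s.
Δv₁ = v_p − v_c1 = 11860 m/s.
At r₂: circular v_c2 = √(μ/r₂) = 6173 m/s; transfer-aphelion v_a = √[μ(2/r₂ − 1/a_t)] = 1722 m/s.
Δv₂ = v_c2 − v_a = 4452 m/s.
Total Δv = Δv₁ + Δv₂ = 16310 m/s = 16.31 km/s.

Δv_total ≈ 16.31 km/s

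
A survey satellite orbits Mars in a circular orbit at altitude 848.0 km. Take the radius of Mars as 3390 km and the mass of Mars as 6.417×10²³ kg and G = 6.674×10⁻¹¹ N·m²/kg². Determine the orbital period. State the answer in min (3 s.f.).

μ = GM = 6.674×10⁻¹¹ × 6.417×10²³ = 4.283×10¹³ m³/s².
r = 3390 + 848.0 = 4238.0 km = 4.2380×10⁶ m.
Kepler's third law: T = 2π√(r³/μ) = 2π√((4.238×10⁶)³ / 4.283×10¹³).
r³/μ = 1.777×10⁶ s², so T = 2π × 1.333×10³ = 8.376×10³ s.
Converting: 8.376×10³ s ÷ 60.00 = 139.6 min.

T ≈ 140 min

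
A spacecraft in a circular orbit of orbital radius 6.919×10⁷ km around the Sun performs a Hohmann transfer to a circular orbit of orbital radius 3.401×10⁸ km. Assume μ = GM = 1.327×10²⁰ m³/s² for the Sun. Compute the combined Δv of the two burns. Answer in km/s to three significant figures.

Δv_total ≈ 20.9 km/s

r₁ = 6.919×10⁷ km = 6.919×10¹⁰ m.
r₂ = 3.401×10⁸ km = 3.401×10¹¹ m.
Transfer ellipse a_t = (r₁ + r₂)/2 = 2.046×10¹¹ m.
At r₁: circular v_c1 = √(μ/r₁) = 43790 m/s; transfer-perihelion v_p = √[μ(2/r₁ − 1/a_t)] = 56460 m/s.
Δv₁ = v_p − v_c1 = 12660 m/s.
At r₂: circular v_c2 = √(μ/r₂) = 19750 m/s; transfer-aphelion v_a = √[μ(2/r₂ − 1/a_t)] = 11490 m/s.
Δv₂ = v_c2 − v_a = 8267 m/s.
Total Δv = Δv₁ + Δv₂ = 20930 m/s = 20.93 km/s.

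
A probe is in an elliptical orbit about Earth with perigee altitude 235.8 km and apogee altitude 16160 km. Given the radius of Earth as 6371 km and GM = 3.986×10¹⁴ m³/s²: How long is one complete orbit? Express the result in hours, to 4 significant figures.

T ≈ 4.861 hours

r_p = 6371 + 235.8 = 6606.8 km = 6.6068×10⁶ m.
r_a = 6371 + 16160 = 22531 km = 2.2531×10⁷ m.
Semi-major axis a = (r_p + r_a)/2 = (6606.8 + 22531)/2 = 14569 km = 1.457×10⁷ m.
By Kepler's third law T = 2π√(a³/μ) = 2π × 2.785×10³ = 1.750×10⁴ s.
= 4.861 hours.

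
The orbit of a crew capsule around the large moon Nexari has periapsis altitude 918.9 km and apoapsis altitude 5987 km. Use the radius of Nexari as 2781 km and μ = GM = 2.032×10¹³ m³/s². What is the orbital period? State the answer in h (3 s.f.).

r_p = 2781 + 918.9 = 3699.9 km = 3.6999×10⁶ m.
r_a = 2781 + 5987 = 8768.0 km = 8.7680×10⁶ m.
Semi-major axis a = (r_p + r_a)/2 = (3699.9 + 8768.0)/2 = 6233.9 km = 6.234×10⁶ m.
By Kepler's third law T = 2π√(a³/μ) = 2π × 3.453×10³ = 2.170×10⁴ s.
= 6.026 h.

T ≈ 6.03 h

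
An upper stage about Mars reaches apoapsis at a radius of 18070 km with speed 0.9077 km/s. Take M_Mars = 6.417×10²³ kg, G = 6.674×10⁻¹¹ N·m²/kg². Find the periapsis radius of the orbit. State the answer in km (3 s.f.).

periapsis radius ≈ 3800 km

μ = GM = 6.674×10⁻¹¹ × 6.417×10²³ = 4.283×10¹³ m³/s².
r_a = 1.807×10⁷ m.
Specific energy ε = v²/2 − μ/r = -1.958×10⁶ J/kg, so a = −μ/(2ε) = 1.094×10⁷ m.
The apsides satisfy r_p + r_a = 2a, so the periapsis radius is 2a − r_a = 3.802×10⁶ m = 3801.7 km.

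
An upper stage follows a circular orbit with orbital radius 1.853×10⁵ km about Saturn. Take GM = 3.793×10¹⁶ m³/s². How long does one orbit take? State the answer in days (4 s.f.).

T ≈ 0.9419 days

r = 1.853×10⁵ km = 1.853×10⁸ m.
Kepler's third law: T = 2π√(r³/μ) = 2π√((1.853×10⁸)³ / 3.793×10¹⁶).
r³/μ = 1.677×10⁸ s², so T = 2π × 1.295×10⁴ = 8.138×10⁴ s.
Converting: 8.138×10⁴ s ÷ 86400 = 0.9419 days.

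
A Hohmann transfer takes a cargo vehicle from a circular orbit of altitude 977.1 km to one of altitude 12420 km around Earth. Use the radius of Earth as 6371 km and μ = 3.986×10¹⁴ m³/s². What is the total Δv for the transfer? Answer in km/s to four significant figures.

Δv_total ≈ 2.618 km/s

r₁ = 6371 + 977.1 = 7348.1 km = 7.3481×10⁶ m.
r₂ = 6371 + 12420 = 18791 km = 1.8791×10⁷ m.
Transfer ellipse a_t = (r₁ + r₂)/2 = 1.307×10⁷ m.
At r₁: circular v_c1 = √(μ/r₁) = 7365 m/s; transfer-perigee v_p = √[μ(2/r₁ − 1/a_t)] = 8831 m/s.
Δv₁ = v_p − v_c1 = 1466 m/s.
At r₂: circular v_c2 = √(μ/r₂) = 4606 m/s; transfer-apogee v_a = √[μ(2/r₂ − 1/a_t)] = 3453 m/s.
Δv₂ = v_c2 − v_a = 1152 m/s.
Total Δv = Δv₁ + Δv₂ = 2618 m/s = 2.618 km/s.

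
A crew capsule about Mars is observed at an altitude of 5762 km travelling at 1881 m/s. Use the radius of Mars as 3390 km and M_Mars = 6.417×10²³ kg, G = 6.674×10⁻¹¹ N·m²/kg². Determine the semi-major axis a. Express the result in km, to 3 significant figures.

μ = GM = 6.674×10⁻¹¹ × 6.417×10²³ = 4.283×10¹³ m³/s².
r = 3390 + 5762 = 9152.0 km = 9.152×10⁶ m.
Specific orbital energy ε = v²/2 − μ/r = (1881)²/2 − 4.283×10¹³/9.152×10⁶ = -2.910×10⁶ J/kg.
Since ε = −μ/(2a), a = −μ/(2ε) = 7.357×10⁶ m = 7357.5 km.

a ≈ 7360 km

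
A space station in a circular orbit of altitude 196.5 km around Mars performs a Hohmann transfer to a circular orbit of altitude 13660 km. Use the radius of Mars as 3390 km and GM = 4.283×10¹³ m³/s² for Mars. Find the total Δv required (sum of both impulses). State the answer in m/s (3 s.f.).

r₁ = 3390 + 196.5 = 3586.5 km = 3.5865×10⁶ m.
r₂ = 3390 + 13660 = 17050 km = 1.7050×10⁷ m.
Transfer ellipse a_t = (r₁ + r₂)/2 = 1.032×10⁷ m.
At r₁: circular v_c1 = √(μ/r₁) = 3456 m/s; transfer-periapsis v_p = √[μ(2/r₁ − 1/a_t)] = 4442 m/s.
Δv₁ = v_p − v_c1 = 986.5 m/s.
At r₂: circular v_c2 = √(μ/r₂) = 1585 m/s; transfer-apoapsis v_a = √[μ(2/r₂ − 1/a_t)] = 934.4 m/s.
Δv₂ = v_c2 − v_a = 650.5 m/s.
Total Δv = Δv₁ + Δv₂ = 1637 m/s.

Δv_total ≈ 1640 m/s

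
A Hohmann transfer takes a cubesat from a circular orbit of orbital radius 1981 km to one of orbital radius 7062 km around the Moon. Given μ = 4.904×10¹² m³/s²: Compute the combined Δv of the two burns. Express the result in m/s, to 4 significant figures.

r₁ = 1981 km = 1.981×10⁶ m.
r₂ = 7062 km = 7.062×10⁶ m.
Transfer ellipse a_t = (r₁ + r₂)/2 = 4.522×10⁶ m.
At r₁: circular v_c1 = √(μ/r₁) = 1573 m/s; transfer-perilune v_p = √[μ(2/r₁ − 1/a_t)] = 1966 m/s.
Δv₁ = v_p − v_c1 = 392.9 m/s.
At r₂: circular v_c2 = √(μ/r₂) = 833.3 m/s; transfer-apolune v_a = √[μ(2/r₂ − 1/a_t)] = 551.6 m/s.
Δv₂ = v_c2 − v_a = 281.7 m/s.
Total Δv = Δv₁ + Δv₂ = 674.7 m/s.

Δv_total ≈ 674.7 m/s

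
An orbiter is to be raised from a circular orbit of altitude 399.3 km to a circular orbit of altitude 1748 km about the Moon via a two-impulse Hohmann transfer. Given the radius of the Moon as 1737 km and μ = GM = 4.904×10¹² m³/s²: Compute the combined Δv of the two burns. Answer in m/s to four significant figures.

r₁ = 1737 + 399.3 = 2136.3 km = 2.1363×10⁶ m.
r₂ = 1737 + 1748 = 3485.0 km = 3.4850×10⁶ m.
Transfer ellipse a_t = (r₁ + r₂)/2 = 2.811×10⁶ m.
At r₁: circular v_c1 = √(μ/r₁) = 1515 m/s; transfer-perilune v_p = √[μ(2/r₁ − 1/a_t)] = 1687 m/s.
Δv₁ = v_p − v_c1 = 172.0 m/s.
At r₂: circular v_c2 = √(μ/r₂) = 1186 m/s; transfer-apolune v_a = √[μ(2/r₂ − 1/a_t)] = 1034 m/s.
Δv₂ = v_c2 − v_a = 152.1 m/s.
Total Δv = Δv₁ + Δv₂ = 324.0 m/s.

Δv_total ≈ 324.0 m/s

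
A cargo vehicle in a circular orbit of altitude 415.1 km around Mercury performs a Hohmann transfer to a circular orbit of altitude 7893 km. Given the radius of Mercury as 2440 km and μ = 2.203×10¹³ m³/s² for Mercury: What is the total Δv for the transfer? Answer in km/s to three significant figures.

r₁ = 2440 + 415.1 = 2855.1 km = 2.8551×10⁶ m.
r₂ = 2440 + 7893 = 10333 km = 1.0333×10⁷ m.
Transfer ellipse a_t = (r₁ + r₂)/2 = 6.594×10⁶ m.
At r₁: circular v_c1 = √(μ/r₁) = 2778 m/s; transfer-periherm v_p = √[μ(2/r₁ − 1/a_t)] = 3477 m/s.
Δv₁ = v_p − v_c1 = 699.5 m/s.
At r₂: circular v_c2 = √(μ/r₂) = 1460 m/s; transfer-apoherm v_a = √[μ(2/r₂ − 1/a_t)] = 960.8 m/s.
Δv₂ = v_c2 − v_a = 499.3 m/s.
Total Δv = Δv₁ + Δv₂ = 1199 m/s = 1.199 km/s.

Δv_total ≈ 1.20 km/s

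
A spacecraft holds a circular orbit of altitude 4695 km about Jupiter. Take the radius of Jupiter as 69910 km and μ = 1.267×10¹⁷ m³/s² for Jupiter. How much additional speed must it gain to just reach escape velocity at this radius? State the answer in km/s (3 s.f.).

Δv ≈ 17.1 km/s

r = 69910 + 4695 = 74605 km = 7.4605×10⁷ m.
Circular speed v_c = √(μ/r) = 41210 m/s.
Escape speed v_esc = √(2μ/r) = √2 × v_c = 58280 m/s.
Δv = v_esc − v_c = 17070 m/s = 17.07 km/s.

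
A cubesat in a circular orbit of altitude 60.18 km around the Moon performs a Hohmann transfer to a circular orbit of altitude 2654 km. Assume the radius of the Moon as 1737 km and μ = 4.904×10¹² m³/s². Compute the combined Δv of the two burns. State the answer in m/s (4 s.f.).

r₁ = 1737 + 60.18 = 1797.2 km = 1.7972×10⁶ m.
r₂ = 1737 + 2654 = 4391.0 km = 4.3910×10⁶ m.
Transfer ellipse a_t = (r₁ + r₂)/2 = 3.094×10⁶ m.
At r₁: circular v_c1 = √(μ/r₁) = 1652 m/s; transfer-perilune v_p = √[μ(2/r₁ − 1/a_t)] = 1968 m/s.
Δv₁ = v_p − v_c1 = 316.0 m/s.
At r₂: circular v_c2 = √(μ/r₂) = 1057 m/s; transfer-apolune v_a = √[μ(2/r₂ − 1/a_t)] = 805.4 m/s.
Δv₂ = v_c2 − v_a = 251.4 m/s.
Total Δv = Δv₁ + Δv₂ = 567.4 m/s.

Δv_total ≈ 567.4 m/s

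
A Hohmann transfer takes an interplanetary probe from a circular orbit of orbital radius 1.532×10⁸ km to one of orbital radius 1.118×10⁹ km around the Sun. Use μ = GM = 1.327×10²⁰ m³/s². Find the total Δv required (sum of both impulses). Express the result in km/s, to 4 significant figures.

Δv_total ≈ 15.15 km/s

r₁ = 1.532×10⁸ km = 1.532×10¹¹ m.
r₂ = 1.118×10⁹ km = 1.118×10¹² m.
Transfer ellipse a_t = (r₁ + r₂)/2 = 6.356×10¹¹ m.
At r₁: circular v_c1 = √(μ/r₁) = 29430 m/s; transfer-perihelion v_p = √[μ(2/r₁ − 1/a_t)] = 39030 m/s.
Δv₁ = v_p − v_c1 = 9602 m/s.
At r₂: circular v_c2 = √(μ/r₂) = 10890 m/s; transfer-aphelion v_a = √[μ(2/r₂ − 1/a_t)] = 5349 m/s.
Δv₂ = v_c2 − v_a = 5546 m/s.
Total Δv = Δv₁ + Δv₂ = 15150 m/s = 15.15 km/s.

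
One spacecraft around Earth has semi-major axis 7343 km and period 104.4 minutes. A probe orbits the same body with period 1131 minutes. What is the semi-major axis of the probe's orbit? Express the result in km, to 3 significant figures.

Kepler's third law: a³ ∝ T², so a₂ = a₁ (T₂/T₁)^(2/3).
T₂/T₁ = 10.83, (T₂/T₁)^(2/3) = 4.896.
a₂ = 7343 × 4.896 = 35950 km.

a₂ ≈ 36000 km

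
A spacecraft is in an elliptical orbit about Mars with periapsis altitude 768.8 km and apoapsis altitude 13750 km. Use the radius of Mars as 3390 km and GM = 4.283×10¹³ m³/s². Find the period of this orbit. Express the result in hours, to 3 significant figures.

T ≈ 9.27 hours

r_p = 3390 + 768.8 = 4158.8 km = 4.1588×10⁶ m.
r_a = 3390 + 13750 = 17140 km = 1.7140×10⁷ m.
Semi-major axis a = (r_p + r_a)/2 = (4158.8 + 17140)/2 = 10649 km = 1.065×10⁷ m.
By Kepler's third law T = 2π√(a³/μ) = 2π × 5.310×10³ = 3.337×10⁴ s.
= 9.268 hours.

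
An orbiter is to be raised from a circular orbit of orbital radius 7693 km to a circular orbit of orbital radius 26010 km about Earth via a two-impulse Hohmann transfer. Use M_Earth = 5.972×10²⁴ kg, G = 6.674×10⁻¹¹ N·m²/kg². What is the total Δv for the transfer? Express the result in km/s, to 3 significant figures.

Δv_total ≈ 3.01 km/s

μ = GM = 6.674×10⁻¹¹ × 5.972×10²⁴ = 3.986×10¹⁴ m³/s².
r₁ = 7693 km = 7.693×10⁶ m.
r₂ = 26010 km = 2.601×10⁷ m.
Transfer ellipse a_t = (r₁ + r₂)/2 = 1.685×10⁷ m.
At r₁: circular v_c1 = √(μ/r₁) = 7198 m/s; transfer-perigee v_p = √[μ(2/r₁ − 1/a_t)] = 8942 m/s.
Δv₁ = v_p − v_c1 = 1745 m/s.
At r₂: circular v_c2 = √(μ/r₂) = 3915 m/s; transfer-apogee v_a = √[μ(2/r₂ − 1/a_t)] = 2645 m/s.
Δv₂ = v_c2 − v_a = 1270 m/s.
Total Δv = Δv₁ + Δv₂ = 3014 m/s = 3.014 km/s.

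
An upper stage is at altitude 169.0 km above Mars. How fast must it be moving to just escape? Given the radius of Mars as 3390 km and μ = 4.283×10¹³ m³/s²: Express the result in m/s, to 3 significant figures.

v_esc ≈ 4910 m/s

r = 3390 + 169.0 = 3559.0 km = 3.5590×10⁶ m.
Escape speed v_esc = √(2μ/r) = √(2 × 4.283×10¹³ / 3.559×10⁶) = √(2.407×10⁷) = 4906 m/s.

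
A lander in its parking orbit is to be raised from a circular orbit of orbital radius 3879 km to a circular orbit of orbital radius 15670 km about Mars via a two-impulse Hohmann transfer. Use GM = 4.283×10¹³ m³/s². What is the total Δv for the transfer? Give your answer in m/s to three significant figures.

r₁ = 3879 km = 3.879×10⁶ m.
r₂ = 15670 km = 1.567×10⁷ m.
Transfer ellipse a_t = (r₁ + r₂)/2 = 9.774×10⁶ m.
At r₁: circular v_c1 = √(μ/r₁) = 3323 m/s; transfer-periapsis v_p = √[μ(2/r₁ − 1/a_t)] = 4207 m/s.
Δv₁ = v_p − v_c1 = 884.4 m/s.
At r₂: circular v_c2 = √(μ/r₂) = 1653 m/s; transfer-apoapsis v_a = √[μ(2/r₂ − 1/a_t)] = 1041 m/s.
Δv₂ = v_c2 − v_a = 611.8 m/s.
Total Δv = Δv₁ + Δv₂ = 1496 m/s.

Δv_total ≈ 1500 m/s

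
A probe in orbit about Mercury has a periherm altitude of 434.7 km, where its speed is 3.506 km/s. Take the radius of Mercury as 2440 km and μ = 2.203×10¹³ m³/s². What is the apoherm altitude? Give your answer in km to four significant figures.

apoherm altitude ≈ 9204 km

r_p = 2440 + 434.7 = 2874.7 km = 2.875×10⁶ m.
Specific energy ε = v²/2 − μ/r = -1.517×10⁶ J/kg, so a = −μ/(2ε) = 7.259×10⁶ m.
The apsides satisfy r_p + r_a = 2a, so the apoherm radius is 2a − r_p = 1.164×10⁷ m = 11644 km.
Apoherm altitude = 11644 − 2440 = 9203.6 km.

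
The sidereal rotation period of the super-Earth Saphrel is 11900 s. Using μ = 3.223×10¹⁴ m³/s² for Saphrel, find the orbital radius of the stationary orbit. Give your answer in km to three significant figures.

r_sync ≈ 10500 km

A synchronous orbit has period T, so by Kepler's third law a = (μT²/4π²)^(1/3).
μT²/4π² = 3.223×10¹⁴ × (1.190×10⁴)² / 39.48 = 1.156×10²¹ m³.
a = 1.050×10⁷ m = 10495 km.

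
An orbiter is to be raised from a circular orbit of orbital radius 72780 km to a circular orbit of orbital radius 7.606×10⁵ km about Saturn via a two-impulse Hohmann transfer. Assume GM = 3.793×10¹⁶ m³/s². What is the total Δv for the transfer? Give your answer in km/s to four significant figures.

r₁ = 72780 km = 7.278×10⁷ m.
r₂ = 7.606×10⁵ km = 7.606×10⁸ m.
Transfer ellipse a_t = (r₁ + r₂)/2 = 4.167×10⁸ m.
At r₁: circular v_c1 = √(μ/r₁) = 22830 m/s; transfer-perikrone v_p = √[μ(2/r₁ − 1/a_t)] = 30840 m/s.
Δv₁ = v_p − v_c1 = 8014 m/s.
At r₂: circular v_c2 = √(μ/r₂) = 7062 m/s; transfer-apokrone v_a = √[μ(2/r₂ − 1/a_t)] = 2951 m/s.
Δv₂ = v_c2 − v_a = 4110 m/s.
Total Δv = Δv₁ + Δv₂ = 12120 m/s = 12.12 km/s.

Δv_total ≈ 12.12 km/s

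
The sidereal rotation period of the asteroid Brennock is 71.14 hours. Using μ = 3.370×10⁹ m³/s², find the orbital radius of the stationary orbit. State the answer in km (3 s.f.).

r_sync ≈ 1780 km

T = 71.14 hours = 2.561×10⁵ s.
A synchronous orbit has period T, so by Kepler's third law a = (μT²/4π²)^(1/3).
μT²/4π² = 3.370×10⁹ × (2.561×10⁵)² / 39.48 = 5.599×10¹⁸ m³.
a = 1.776×10⁶ m = 1775.7 km.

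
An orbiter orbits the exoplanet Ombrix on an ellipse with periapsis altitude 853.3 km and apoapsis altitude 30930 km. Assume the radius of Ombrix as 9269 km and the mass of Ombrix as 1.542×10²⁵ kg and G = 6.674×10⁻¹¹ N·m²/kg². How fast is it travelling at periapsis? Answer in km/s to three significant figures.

v ≈ 12.7 km/s

μ = GM = 6.674×10⁻¹¹ × 1.542×10²⁵ = 1.029×10¹⁵ m³/s².
r_p = 9269 + 853.3 = 10122 km = 1.0122×10⁷ m.
r_a = 9269 + 30930 = 40199 km = 4.0199×10⁷ m.
Semi-major axis a = (r_p + r_a)/2 = 25161 km = 2.516×10⁷ m.
Vis-viva: v² = μ(2/r − 1/a) = 1.029×10¹⁵ × (1.976×10⁻⁷ − 3.974×10⁻⁸) = 1.624×10⁸ m²/s².
v = 12750 m/s = 12.75 km/s.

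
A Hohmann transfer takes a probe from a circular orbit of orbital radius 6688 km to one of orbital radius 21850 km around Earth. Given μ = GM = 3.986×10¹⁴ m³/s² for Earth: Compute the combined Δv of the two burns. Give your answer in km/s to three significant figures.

Δv_total ≈ 3.18 km/s

r₁ = 6688 km = 6.688×10⁶ m.
r₂ = 21850 km = 2.185×10⁷ m.
Transfer ellipse a_t = (r₁ + r₂)/2 = 1.427×10⁷ m.
At r₁: circular v_c1 = √(μ/r₁) = 7720 m/s; transfer-perigee v_p = √[μ(2/r₁ − 1/a_t)] = 9553 m/s.
Δv₁ = v_p − v_c1 = 1833 m/s.
At r₂: circular v_c2 = √(μ/r₂) = 4271 m/s; transfer-apogee v_a = √[μ(2/r₂ − 1/a_t)] = 2924 m/s.
Δv₂ = v_c2 − v_a = 1347 m/s.
Total Δv = Δv₁ + Δv₂ = 3180 m/s = 3.180 km/s.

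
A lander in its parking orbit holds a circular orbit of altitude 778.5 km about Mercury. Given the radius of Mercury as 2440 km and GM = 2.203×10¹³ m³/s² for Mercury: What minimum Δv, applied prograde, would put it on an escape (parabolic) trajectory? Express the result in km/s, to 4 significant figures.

r = 2440 + 778.5 = 3218.5 km = 3.2185×10⁶ m.
Circular speed v_c = √(μ/r) = 2616 m/s.
Escape speed v_esc = √(2μ/r) = √2 × v_c = 3700 m/s.
Δv = v_esc − v_c = 1084 m/s = 1.084 km/s.

Δv ≈ 1.084 km/s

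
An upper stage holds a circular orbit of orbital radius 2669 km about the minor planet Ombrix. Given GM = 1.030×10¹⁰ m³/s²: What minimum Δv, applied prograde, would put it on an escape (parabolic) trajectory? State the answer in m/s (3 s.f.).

r = 2669 km = 2.669×10⁶ m.
Circular speed v_c = √(μ/r) = 62.12 m/s.
Escape speed v_esc = √(2μ/r) = √2 × v_c = 87.85 m/s.
Δv = v_esc − v_c = 25.73 m/s.

Δv ≈ 25.7 m/s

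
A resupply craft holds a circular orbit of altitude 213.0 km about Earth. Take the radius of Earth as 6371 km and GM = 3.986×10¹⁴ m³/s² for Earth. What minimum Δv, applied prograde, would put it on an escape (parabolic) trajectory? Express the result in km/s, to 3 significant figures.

r = 6371 + 213.0 = 6584.0 km = 6.5840×10⁶ m.
Circular speed v_c = √(μ/r) = 7781 m/s.
Escape speed v_esc = √(2μ/r) = √2 × v_c = 11000 m/s.
Δv = v_esc − v_c = 3223 m/s = 3.223 km/s.

Δv ≈ 3.22 km/s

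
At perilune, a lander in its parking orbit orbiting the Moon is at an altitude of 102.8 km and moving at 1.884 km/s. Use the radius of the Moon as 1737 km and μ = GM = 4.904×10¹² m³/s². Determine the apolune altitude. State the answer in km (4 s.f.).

r_p = 1737 + 102.8 = 1839.8 km = 1.840×10⁶ m.
Specific energy ε = v²/2 − μ/r = -8.908×10⁵ J/kg, so a = −μ/(2ε) = 2.753×10⁶ m.
The apsides satisfy r_p + r_a = 2a, so the apolune radius is 2a − r_p = 3.665×10⁶ m = 3665.5 km.
Apolune altitude = 3665.5 − 1737 = 1928.5 km.

apolune altitude ≈ 1928 km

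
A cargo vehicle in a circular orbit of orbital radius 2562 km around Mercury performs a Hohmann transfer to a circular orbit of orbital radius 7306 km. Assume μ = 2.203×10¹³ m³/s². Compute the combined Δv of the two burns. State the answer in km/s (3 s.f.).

r₁ = 2562 km = 2.562×10⁶ m.
r₂ = 7306 km = 7.306×10⁶ m.
Transfer ellipse a_t = (r₁ + r₂)/2 = 4.934×10⁶ m.
At r₁: circular v_c1 = √(μ/r₁) = 2932 m/s; transfer-periherm v_p = √[μ(2/r₁ − 1/a_t)] = 3568 m/s.
Δv₁ = v_p − v_c1 = 635.9 m/s.
At r₂: circular v_c2 = √(μ/r₂) = 1736 m/s; transfer-apoherm v_a = √[μ(2/r₂ − 1/a_t)] = 1251 m/s.
Δv₂ = v_c2 − v_a = 485.2 m/s.
Total Δv = Δv₁ + Δv₂ = 1121 m/s = 1.121 km/s.

Δv_total ≈ 1.12 km/s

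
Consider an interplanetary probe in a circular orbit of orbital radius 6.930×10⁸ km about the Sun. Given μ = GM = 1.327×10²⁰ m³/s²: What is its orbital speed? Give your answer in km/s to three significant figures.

v ≈ 13.8 km/s

r = 6.930×10⁸ km = 6.930×10¹¹ m.
For a circular orbit v = √(μ/r) = √(1.327×10²⁰ / 6.930×10¹¹) = √(1.915×10⁸) = 13840 m/s.
That is 13.84 km/s.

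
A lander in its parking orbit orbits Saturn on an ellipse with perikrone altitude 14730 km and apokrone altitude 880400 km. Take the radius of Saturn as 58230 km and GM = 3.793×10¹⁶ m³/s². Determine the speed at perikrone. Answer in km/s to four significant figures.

v ≈ 31.06 km/s

r_p = 58230 + 14730 = 72960 km = 7.2960×10⁷ m.
r_a = 58230 + 880400 = 938630 km = 9.3863×10⁸ m.
Semi-major axis a = (r_p + r_a)/2 = 5.0580×10⁵ km = 5.058×10⁸ m.
Vis-viva: v² = μ(2/r − 1/a) = 3.793×10¹⁶ × (2.741×10⁻⁸ − 1.977×10⁻⁹) = 9.648×10⁸ m²/s².
v = 31060 m/s = 31.06 km/s.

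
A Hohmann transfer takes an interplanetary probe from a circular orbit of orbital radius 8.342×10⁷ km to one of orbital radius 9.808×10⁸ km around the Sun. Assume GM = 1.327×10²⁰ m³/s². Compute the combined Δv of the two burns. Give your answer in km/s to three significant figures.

r₁ = 8.342×10⁷ km = 8.342×10¹⁰ m.
r₂ = 9.808×10⁸ km = 9.808×10¹¹ m.
Transfer ellipse a_t = (r₁ + r₂)/2 = 5.321×10¹¹ m.
At r₁: circular v_c1 = √(μ/r₁) = 39880 m/s; transfer-perihelion v_p = √[μ(2/r₁ − 1/a_t)] = 54150 m/s.
Δv₁ = v_p − v_c1 = 14260 m/s.
At r₂: circular v_c2 = √(μ/r₂) = 11630 m/s; transfer-aphelion v_a = √[μ(2/r₂ − 1/a_t)] = 4606 m/s.
Δv₂ = v_c2 − v_a = 7026 m/s.
Total Δv = Δv₁ + Δv₂ = 21290 m/s = 21.29 km/s.

Δv_total ≈ 21.3 km/s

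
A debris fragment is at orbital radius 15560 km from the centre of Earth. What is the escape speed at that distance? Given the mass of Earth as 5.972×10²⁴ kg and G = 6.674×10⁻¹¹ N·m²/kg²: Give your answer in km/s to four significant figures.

μ = GM = 6.674×10⁻¹¹ × 5.972×10²⁴ = 3.986×10¹⁴ m³/s².
r = 15560 km = 1.556×10⁷ m.
Escape speed v_esc = √(2μ/r) = √(2 × 3.986×10¹⁴ / 1.556×10⁷) = √(5.123×10⁷) = 7158 m/s.
= 7.158 km/s.

v_esc ≈ 7.158 km/s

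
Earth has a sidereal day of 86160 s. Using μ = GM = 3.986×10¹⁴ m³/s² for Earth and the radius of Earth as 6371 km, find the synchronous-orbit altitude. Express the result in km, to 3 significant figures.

A synchronous orbit has period T, so by Kepler's third law a = (μT²/4π²)^(1/3).
μT²/4π² = 3.986×10¹⁴ × (8.616×10⁴)² / 39.48 = 7.495×10²² m³.
a = 4.216×10⁷ m = 42163 km.
Altitude h = a − R = 42163 − 6371 = 35792 km.

h_sync ≈ 35800 km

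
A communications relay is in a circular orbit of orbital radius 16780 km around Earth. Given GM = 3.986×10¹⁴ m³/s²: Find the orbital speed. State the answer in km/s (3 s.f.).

v ≈ 4.87 km/s

r = 16780 km = 1.678×10⁷ m.
For a circular orbit v = √(μ/r) = √(3.986×10¹⁴ / 1.678×10⁷) = √(2.375×10⁷) = 4874 m/s.
That is 4.874 km/s.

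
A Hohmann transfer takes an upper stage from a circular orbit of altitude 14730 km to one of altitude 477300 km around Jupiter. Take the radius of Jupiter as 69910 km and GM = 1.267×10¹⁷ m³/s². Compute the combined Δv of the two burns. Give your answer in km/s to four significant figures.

Δv_total ≈ 19.57 km/s

r₁ = 69910 + 14730 = 84640 km = 8.4640×10⁷ m.
r₂ = 69910 + 477300 = 547210 km = 5.4721×10⁸ m.
Transfer ellipse a_t = (r₁ + r₂)/2 = 3.159×10⁸ m.
At r₁: circular v_c1 = √(μ/r₁) = 38690 m/s; transfer-perijove v_p = √[μ(2/r₁ − 1/a_t)] = 50920 m/s.
Δv₁ = v_p − v_c1 = 12230 m/s.
At r₂: circular v_c2 = √(μ/r₂) = 15220 m/s; transfer-apojove v_a = √[μ(2/r₂ − 1/a_t)] = 7876 m/s.
Δv₂ = v_c2 − v_a = 7340 m/s.
Total Δv = Δv₁ + Δv₂ = 19570 m/s = 19.57 km/s.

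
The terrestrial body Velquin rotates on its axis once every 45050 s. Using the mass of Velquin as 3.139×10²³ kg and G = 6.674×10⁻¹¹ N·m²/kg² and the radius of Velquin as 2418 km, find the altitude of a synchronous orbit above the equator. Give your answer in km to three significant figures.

h_sync ≈ 7830 km

μ = GM = 6.674×10⁻¹¹ × 3.139×10²³ = 2.095×10¹³ m³/s².
A synchronous orbit has period T, so by Kepler's third law a = (μT²/4π²)^(1/3).
μT²/4π² = 2.095×10¹³ × (4.505×10⁴)² / 39.48 = 1.077×10²¹ m³.
a = 1.025×10⁷ m = 10250 km.
Altitude h = a − R = 10250 − 2418 = 7832.3 km.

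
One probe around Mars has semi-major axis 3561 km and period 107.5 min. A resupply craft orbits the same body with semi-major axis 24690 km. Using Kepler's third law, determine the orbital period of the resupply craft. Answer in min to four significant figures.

T₂ ≈ 1963 min

Kepler's third law: T² ∝ a³, so T₂ = T₁ (a₂/a₁)^(3/2).
a₂/a₁ = 6.933, (a₂/a₁)^(3/2) = 18.26.
T₂ = 107.5 × 18.26 = 1963 min.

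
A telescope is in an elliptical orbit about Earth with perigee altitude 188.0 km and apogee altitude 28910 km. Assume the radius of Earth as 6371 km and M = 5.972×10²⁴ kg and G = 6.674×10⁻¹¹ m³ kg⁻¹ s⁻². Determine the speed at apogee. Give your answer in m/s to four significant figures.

μ = GM = 6.674×10⁻¹¹ × 5.972×10²⁴ = 3.986×10¹⁴ m³/s².
r_p = 6371 + 188.0 = 6559.0 km = 6.5590×10⁶ m.
r_a = 6371 + 28910 = 35281 km = 3.5281×10⁷ m.
Semi-major axis a = (r_p + r_a)/2 = 20920 km = 2.092×10⁷ m.
Vis-viva: v² = μ(2/r − 1/a) = 3.986×10¹⁴ × (5.669×10⁻⁸ − 4.780×10⁻⁸) = 3.542×10⁶ m²/s².
v = 1882 m/s.

v ≈ 1882 m/s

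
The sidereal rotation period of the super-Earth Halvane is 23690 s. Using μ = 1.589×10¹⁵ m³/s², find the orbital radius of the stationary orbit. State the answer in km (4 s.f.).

r_sync ≈ 28270 km

A synchronous orbit has period T, so by Kepler's third law a = (μT²/4π²)^(1/3).
μT²/4π² = 1.589×10¹⁵ × (2.369×10⁴)² / 39.48 = 2.259×10²² m³.
a = 2.827×10⁷ m = 28268 km.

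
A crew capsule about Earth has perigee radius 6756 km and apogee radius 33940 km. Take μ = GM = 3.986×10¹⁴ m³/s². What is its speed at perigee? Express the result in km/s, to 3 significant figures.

v ≈ 9.92 km/s

Semi-major axis a = (r_p + r_a)/2 = 20348 km = 2.035×10⁷ m.
Vis-viva: v² = μ(2/r − 1/a) = 3.986×10¹⁴ × (2.960×10⁻⁷ − 4.914×10⁻⁸) = 9.841×10⁷ m²/s².
v = 9920 m/s = 9.920 km/s.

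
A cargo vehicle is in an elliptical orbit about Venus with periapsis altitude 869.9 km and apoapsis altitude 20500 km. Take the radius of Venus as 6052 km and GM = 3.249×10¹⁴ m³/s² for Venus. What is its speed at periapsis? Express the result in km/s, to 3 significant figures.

r_p = 6052 + 869.9 = 6921.9 km = 6.9219×10⁶ m.
r_a = 6052 + 20500 = 26552 km = 2.6552×10⁷ m.
Semi-major axis a = (r_p + r_a)/2 = 16737 km = 1.674×10⁷ m.
Vis-viva: v² = μ(2/r − 1/a) = 3.249×10¹⁴ × (2.889×10⁻⁷ − 5.975×10⁻⁸) = 7.446×10⁷ m²/s².
v = 8629 m/s = 8.629 km/s.

v ≈ 8.63 km/s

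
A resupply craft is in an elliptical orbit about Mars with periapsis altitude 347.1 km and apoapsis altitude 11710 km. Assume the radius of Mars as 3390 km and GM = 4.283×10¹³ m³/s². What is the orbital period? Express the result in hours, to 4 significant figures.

r_p = 3390 + 347.1 = 3737.1 km = 3.7371×10⁶ m.
r_a = 3390 + 11710 = 15100 km = 1.5100×10⁷ m.
Semi-major axis a = (r_p + r_a)/2 = (3737.1 + 15100)/2 = 9418.5 km = 9.419×10⁶ m.
By Kepler's third law T = 2π√(a³/μ) = 2π × 4.417×10³ = 2.775×10⁴ s.
= 7.709 hours.

T ≈ 7.709 hours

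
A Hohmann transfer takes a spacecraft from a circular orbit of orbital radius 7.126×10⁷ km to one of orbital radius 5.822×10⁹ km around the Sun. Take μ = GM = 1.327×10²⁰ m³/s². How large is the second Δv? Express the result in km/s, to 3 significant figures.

r₁ = 7.126×10⁷ km = 7.126×10¹⁰ m.
r₂ = 5.822×10⁹ km = 5.822×10¹² m.
Transfer ellipse a_t = (r₁ + r₂)/2 = 2.947×10¹² m.
At r₁: circular v_c1 = √(μ/r₁) = 43150 m/s; transfer-perihelion v_p = √[μ(2/r₁ − 1/a_t)] = 60660 m/s.
At r₂: circular v_c2 = √(μ/r₂) = 4774 m/s; transfer-aphelion v_a = √[μ(2/r₂ − 1/a_t)] = 742.4 m/s.
Δv₂ = v_c2 − v_a = 4032 m/s.
= 4.032 km/s.

Δv ≈ 4.03 km/s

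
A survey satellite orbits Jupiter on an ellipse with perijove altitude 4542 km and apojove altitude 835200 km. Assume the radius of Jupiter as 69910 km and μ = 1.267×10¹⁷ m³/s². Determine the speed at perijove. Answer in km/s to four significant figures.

r_p = 69910 + 4542 = 74452 km = 7.4452×10⁷ m.
r_a = 69910 + 835200 = 905110 km = 9.0511×10⁸ m.
Semi-major axis a = (r_p + r_a)/2 = 4.8978×10⁵ km = 4.898×10⁸ m.
Vis-viva: v² = μ(2/r − 1/a) = 1.267×10¹⁷ × (2.686×10⁻⁸ − 2.042×10⁻⁹) = 3.145×10⁹ m²/s².
v = 56080 m/s = 56.08 km/s.

v ≈ 56.08 km/s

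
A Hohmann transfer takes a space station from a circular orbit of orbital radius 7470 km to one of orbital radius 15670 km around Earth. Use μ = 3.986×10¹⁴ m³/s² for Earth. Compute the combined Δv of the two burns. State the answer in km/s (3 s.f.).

r₁ = 7470 km = 7.470×10⁶ m.
r₂ = 15670 km = 1.567×10⁷ m.
Transfer ellipse a_t = (r₁ + r₂)/2 = 1.157×10⁷ m.
At r₁: circular v_c1 = √(μ/r₁) = 7305 m/s; transfer-perigee v_p = √[μ(2/r₁ − 1/a_t)] = 8501 m/s.
Δv₁ = v_p − v_c1 = 1196 m/s.
At r₂: circular v_c2 = √(μ/r₂) = 5044 m/s; transfer-apogee v_a = √[μ(2/r₂ − 1/a_t)] = 4053 m/s.
Δv₂ = v_c2 − v_a = 991.0 m/s.
Total Δv = Δv₁ + Δv₂ = 2187 m/s = 2.187 km/s.

Δv_total ≈ 2.19 km/s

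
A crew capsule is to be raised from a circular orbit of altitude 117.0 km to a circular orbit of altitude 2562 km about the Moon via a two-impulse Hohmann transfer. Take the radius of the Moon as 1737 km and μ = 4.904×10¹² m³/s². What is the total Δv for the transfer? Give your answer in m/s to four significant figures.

r₁ = 1737 + 117.0 = 1854.0 km = 1.8540×10⁶ m.
r₂ = 1737 + 2562 = 4299.0 km = 4.2990×10⁶ m.
Transfer ellipse a_t = (r₁ + r₂)/2 = 3.076×10⁶ m.
At r₁: circular v_c1 = √(μ/r₁) = 1626 m/s; transfer-perilune v_p = √[μ(2/r₁ − 1/a_t)] = 1923 m/s.
Δv₁ = v_p − v_c1 = 296.2 m/s.
At r₂: circular v_c2 = √(μ/r₂) = 1068 m/s; transfer-apolune v_a = √[μ(2/r₂ − 1/a_t)] = 829.1 m/s.
Δv₂ = v_c2 − v_a = 238.9 m/s.
Total Δv = Δv₁ + Δv₂ = 535.1 m/s.

Δv_total ≈ 535.1 m/s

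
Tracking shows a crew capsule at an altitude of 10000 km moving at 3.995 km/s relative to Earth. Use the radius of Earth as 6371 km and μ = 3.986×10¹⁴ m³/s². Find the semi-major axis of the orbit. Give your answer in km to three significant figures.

a ≈ 12200 km

r = 6371 + 10000 = 16371 km = 1.637×10⁷ m.
Vis-viva rearranged: 1/a = 2/r − v²/μ = 1.222×10⁻⁷ − 4.004×10⁻⁸ = 8.213×10⁻⁸ m⁻¹.
a = 1.218×10⁷ m = 12176 km.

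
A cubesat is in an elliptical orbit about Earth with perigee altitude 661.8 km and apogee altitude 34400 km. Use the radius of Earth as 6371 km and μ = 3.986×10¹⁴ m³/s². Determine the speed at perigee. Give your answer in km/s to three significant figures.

r_p = 6371 + 661.8 = 7032.8 km = 7.0328×10⁶ m.
r_a = 6371 + 34400 = 40771 km = 4.0771×10⁷ m.
Semi-major axis a = (r_p + r_a)/2 = 23902 km = 2.390×10⁷ m.
Vis-viva: v² = μ(2/r − 1/a) = 3.986×10¹⁴ × (2.844×10⁻⁷ − 4.184×10⁻⁸) = 9.668×10⁷ m²/s².
v = 9833 m/s = 9.833 km/s.

v ≈ 9.83 km/s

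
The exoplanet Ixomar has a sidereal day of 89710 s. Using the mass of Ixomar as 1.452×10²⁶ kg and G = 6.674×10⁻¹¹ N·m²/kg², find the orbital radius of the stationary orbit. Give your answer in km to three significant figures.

μ = GM = 6.674×10⁻¹¹ × 1.452×10²⁶ = 9.691×10¹⁵ m³/s².
A synchronous orbit has period T, so by Kepler's third law a = (μT²/4π²)^(1/3).
μT²/4π² = 9.691×10¹⁵ × (8.971×10⁴)² / 39.48 = 1.975×10²⁴ m³.
a = 1.255×10⁸ m = 1.2548×10⁵ km.

r_sync ≈ 1.25×10⁵ km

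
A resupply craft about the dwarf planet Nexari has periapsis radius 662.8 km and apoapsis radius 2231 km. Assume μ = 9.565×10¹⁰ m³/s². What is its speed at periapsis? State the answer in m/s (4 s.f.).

Semi-major axis a = (r_p + r_a)/2 = 1446.9 km = 1.447×10⁶ m.
Vis-viva: v² = μ(2/r − 1/a) = 9.565×10¹⁰ × (3.018×10⁻⁶ − 6.911×10⁻⁷) = 2.225×10⁵ m²/s².
v = 471.7 m/s.

v ≈ 471.7 m/s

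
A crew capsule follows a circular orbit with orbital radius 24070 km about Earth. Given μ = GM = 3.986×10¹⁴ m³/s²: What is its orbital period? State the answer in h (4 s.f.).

T ≈ 10.32 h

r = 24070 km = 2.407×10⁷ m.
Kepler's third law: T = 2π√(r³/μ) = 2π√((2.407×10⁷)³ / 3.986×10¹⁴).
r³/μ = 3.499×10⁷ s², so T = 2π × 5.915×10³ = 3.716×10⁴ s.
Converting: 3.716×10⁴ s ÷ 3600 = 10.32 h.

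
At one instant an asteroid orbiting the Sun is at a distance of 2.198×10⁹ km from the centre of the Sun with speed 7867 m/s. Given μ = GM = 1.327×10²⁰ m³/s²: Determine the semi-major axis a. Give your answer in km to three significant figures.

a ≈ 2.25×10⁹ km

r = 2.198×10¹² m.
Specific orbital energy ε = v²/2 − μ/r = (7867)²/2 − 1.327×10²⁰/2.198×10¹² = -2.943×10⁷ J/kg.
Since ε = −μ/(2a), a = −μ/(2ε) = 2.255×10¹² m = 2.2546×10⁹ km.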